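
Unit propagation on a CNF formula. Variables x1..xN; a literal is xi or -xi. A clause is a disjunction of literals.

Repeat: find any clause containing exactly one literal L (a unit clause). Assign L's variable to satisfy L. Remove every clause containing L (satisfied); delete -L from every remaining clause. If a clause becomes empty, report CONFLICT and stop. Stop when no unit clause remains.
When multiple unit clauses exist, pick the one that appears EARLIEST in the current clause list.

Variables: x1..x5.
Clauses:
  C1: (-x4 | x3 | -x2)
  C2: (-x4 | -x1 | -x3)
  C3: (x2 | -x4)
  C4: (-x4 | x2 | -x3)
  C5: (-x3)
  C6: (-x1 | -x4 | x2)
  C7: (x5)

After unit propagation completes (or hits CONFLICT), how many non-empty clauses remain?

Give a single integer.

unit clause [-3] forces x3=F; simplify:
  drop 3 from [-4, 3, -2] -> [-4, -2]
  satisfied 3 clause(s); 4 remain; assigned so far: [3]
unit clause [5] forces x5=T; simplify:
  satisfied 1 clause(s); 3 remain; assigned so far: [3, 5]

Answer: 3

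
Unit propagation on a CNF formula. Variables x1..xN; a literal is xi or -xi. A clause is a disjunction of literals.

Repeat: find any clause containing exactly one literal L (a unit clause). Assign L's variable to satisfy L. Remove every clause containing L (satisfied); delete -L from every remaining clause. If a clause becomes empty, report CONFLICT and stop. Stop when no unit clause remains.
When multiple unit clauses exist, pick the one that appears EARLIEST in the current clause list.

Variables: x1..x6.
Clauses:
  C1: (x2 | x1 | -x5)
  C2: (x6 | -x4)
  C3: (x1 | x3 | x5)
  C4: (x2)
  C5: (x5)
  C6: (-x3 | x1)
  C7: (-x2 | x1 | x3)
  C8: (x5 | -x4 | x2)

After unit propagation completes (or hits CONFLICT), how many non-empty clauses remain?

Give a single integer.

unit clause [2] forces x2=T; simplify:
  drop -2 from [-2, 1, 3] -> [1, 3]
  satisfied 3 clause(s); 5 remain; assigned so far: [2]
unit clause [5] forces x5=T; simplify:
  satisfied 2 clause(s); 3 remain; assigned so far: [2, 5]

Answer: 3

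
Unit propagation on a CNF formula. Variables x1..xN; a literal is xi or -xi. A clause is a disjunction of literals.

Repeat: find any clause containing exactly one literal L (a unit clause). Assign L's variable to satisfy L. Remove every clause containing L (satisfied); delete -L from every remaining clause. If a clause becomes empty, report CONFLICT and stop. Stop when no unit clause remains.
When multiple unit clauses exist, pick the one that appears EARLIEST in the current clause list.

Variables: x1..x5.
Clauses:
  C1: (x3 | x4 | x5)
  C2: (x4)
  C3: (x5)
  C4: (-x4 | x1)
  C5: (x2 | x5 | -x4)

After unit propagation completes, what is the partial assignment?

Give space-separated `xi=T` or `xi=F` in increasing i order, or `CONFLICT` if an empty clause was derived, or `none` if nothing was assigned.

unit clause [4] forces x4=T; simplify:
  drop -4 from [-4, 1] -> [1]
  drop -4 from [2, 5, -4] -> [2, 5]
  satisfied 2 clause(s); 3 remain; assigned so far: [4]
unit clause [5] forces x5=T; simplify:
  satisfied 2 clause(s); 1 remain; assigned so far: [4, 5]
unit clause [1] forces x1=T; simplify:
  satisfied 1 clause(s); 0 remain; assigned so far: [1, 4, 5]

Answer: x1=T x4=T x5=T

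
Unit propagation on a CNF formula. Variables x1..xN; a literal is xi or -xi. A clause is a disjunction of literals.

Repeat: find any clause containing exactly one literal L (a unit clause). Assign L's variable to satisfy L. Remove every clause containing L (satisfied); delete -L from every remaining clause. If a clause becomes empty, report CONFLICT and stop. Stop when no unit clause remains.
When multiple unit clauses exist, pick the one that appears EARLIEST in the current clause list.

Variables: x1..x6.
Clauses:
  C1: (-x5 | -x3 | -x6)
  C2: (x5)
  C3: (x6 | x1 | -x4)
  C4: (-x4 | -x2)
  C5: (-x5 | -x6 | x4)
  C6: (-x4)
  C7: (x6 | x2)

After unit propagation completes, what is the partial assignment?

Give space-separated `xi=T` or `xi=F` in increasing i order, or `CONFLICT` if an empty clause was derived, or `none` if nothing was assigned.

Answer: x2=T x4=F x5=T x6=F

Derivation:
unit clause [5] forces x5=T; simplify:
  drop -5 from [-5, -3, -6] -> [-3, -6]
  drop -5 from [-5, -6, 4] -> [-6, 4]
  satisfied 1 clause(s); 6 remain; assigned so far: [5]
unit clause [-4] forces x4=F; simplify:
  drop 4 from [-6, 4] -> [-6]
  satisfied 3 clause(s); 3 remain; assigned so far: [4, 5]
unit clause [-6] forces x6=F; simplify:
  drop 6 from [6, 2] -> [2]
  satisfied 2 clause(s); 1 remain; assigned so far: [4, 5, 6]
unit clause [2] forces x2=T; simplify:
  satisfied 1 clause(s); 0 remain; assigned so far: [2, 4, 5, 6]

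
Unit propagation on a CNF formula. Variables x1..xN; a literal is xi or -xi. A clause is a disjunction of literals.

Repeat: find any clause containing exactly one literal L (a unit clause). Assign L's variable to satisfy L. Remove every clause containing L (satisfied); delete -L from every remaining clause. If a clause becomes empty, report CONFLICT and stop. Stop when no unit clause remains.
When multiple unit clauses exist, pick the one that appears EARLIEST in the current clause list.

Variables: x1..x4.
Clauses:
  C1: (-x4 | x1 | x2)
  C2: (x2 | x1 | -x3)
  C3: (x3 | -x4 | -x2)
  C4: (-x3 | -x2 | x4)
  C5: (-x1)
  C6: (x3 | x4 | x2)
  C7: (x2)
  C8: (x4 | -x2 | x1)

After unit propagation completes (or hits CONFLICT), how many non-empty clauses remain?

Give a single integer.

unit clause [-1] forces x1=F; simplify:
  drop 1 from [-4, 1, 2] -> [-4, 2]
  drop 1 from [2, 1, -3] -> [2, -3]
  drop 1 from [4, -2, 1] -> [4, -2]
  satisfied 1 clause(s); 7 remain; assigned so far: [1]
unit clause [2] forces x2=T; simplify:
  drop -2 from [3, -4, -2] -> [3, -4]
  drop -2 from [-3, -2, 4] -> [-3, 4]
  drop -2 from [4, -2] -> [4]
  satisfied 4 clause(s); 3 remain; assigned so far: [1, 2]
unit clause [4] forces x4=T; simplify:
  drop -4 from [3, -4] -> [3]
  satisfied 2 clause(s); 1 remain; assigned so far: [1, 2, 4]
unit clause [3] forces x3=T; simplify:
  satisfied 1 clause(s); 0 remain; assigned so far: [1, 2, 3, 4]

Answer: 0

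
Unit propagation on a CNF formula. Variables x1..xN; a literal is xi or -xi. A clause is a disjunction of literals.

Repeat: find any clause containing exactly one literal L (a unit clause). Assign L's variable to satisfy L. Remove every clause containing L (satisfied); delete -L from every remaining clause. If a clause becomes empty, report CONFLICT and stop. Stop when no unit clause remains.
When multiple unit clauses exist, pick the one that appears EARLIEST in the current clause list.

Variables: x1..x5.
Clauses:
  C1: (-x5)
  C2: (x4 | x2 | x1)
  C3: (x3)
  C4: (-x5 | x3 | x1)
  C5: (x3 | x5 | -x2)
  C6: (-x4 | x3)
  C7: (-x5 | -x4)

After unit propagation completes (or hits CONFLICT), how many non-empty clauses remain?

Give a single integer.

unit clause [-5] forces x5=F; simplify:
  drop 5 from [3, 5, -2] -> [3, -2]
  satisfied 3 clause(s); 4 remain; assigned so far: [5]
unit clause [3] forces x3=T; simplify:
  satisfied 3 clause(s); 1 remain; assigned so far: [3, 5]

Answer: 1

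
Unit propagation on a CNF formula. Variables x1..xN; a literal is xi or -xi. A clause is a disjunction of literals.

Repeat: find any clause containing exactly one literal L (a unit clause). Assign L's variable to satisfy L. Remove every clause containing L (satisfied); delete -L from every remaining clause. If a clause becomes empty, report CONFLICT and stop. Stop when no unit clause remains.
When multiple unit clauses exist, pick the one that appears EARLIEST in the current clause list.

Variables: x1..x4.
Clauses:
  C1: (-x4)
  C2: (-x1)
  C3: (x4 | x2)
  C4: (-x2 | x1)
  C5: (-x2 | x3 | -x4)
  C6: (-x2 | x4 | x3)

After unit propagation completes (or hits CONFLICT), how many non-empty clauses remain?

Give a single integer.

Answer: 1

Derivation:
unit clause [-4] forces x4=F; simplify:
  drop 4 from [4, 2] -> [2]
  drop 4 from [-2, 4, 3] -> [-2, 3]
  satisfied 2 clause(s); 4 remain; assigned so far: [4]
unit clause [-1] forces x1=F; simplify:
  drop 1 from [-2, 1] -> [-2]
  satisfied 1 clause(s); 3 remain; assigned so far: [1, 4]
unit clause [2] forces x2=T; simplify:
  drop -2 from [-2] -> [] (empty!)
  drop -2 from [-2, 3] -> [3]
  satisfied 1 clause(s); 2 remain; assigned so far: [1, 2, 4]
CONFLICT (empty clause)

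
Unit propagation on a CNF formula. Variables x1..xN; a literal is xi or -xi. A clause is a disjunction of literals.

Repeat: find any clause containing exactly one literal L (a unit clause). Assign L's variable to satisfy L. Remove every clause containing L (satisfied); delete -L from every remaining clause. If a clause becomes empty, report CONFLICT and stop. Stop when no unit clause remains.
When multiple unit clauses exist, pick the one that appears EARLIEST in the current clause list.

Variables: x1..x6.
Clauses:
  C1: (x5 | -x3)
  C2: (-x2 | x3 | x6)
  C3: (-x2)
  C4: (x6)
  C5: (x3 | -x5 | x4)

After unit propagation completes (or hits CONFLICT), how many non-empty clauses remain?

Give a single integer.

Answer: 2

Derivation:
unit clause [-2] forces x2=F; simplify:
  satisfied 2 clause(s); 3 remain; assigned so far: [2]
unit clause [6] forces x6=T; simplify:
  satisfied 1 clause(s); 2 remain; assigned so far: [2, 6]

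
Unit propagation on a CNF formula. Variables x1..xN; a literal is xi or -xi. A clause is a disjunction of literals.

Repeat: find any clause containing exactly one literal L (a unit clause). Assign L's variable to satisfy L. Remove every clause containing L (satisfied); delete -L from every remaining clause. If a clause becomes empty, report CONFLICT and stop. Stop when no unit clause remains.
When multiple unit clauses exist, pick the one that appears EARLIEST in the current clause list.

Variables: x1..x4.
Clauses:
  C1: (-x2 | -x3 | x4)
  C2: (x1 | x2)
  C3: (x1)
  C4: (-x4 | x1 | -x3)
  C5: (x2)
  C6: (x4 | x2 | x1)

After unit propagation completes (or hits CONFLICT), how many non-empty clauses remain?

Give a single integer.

unit clause [1] forces x1=T; simplify:
  satisfied 4 clause(s); 2 remain; assigned so far: [1]
unit clause [2] forces x2=T; simplify:
  drop -2 from [-2, -3, 4] -> [-3, 4]
  satisfied 1 clause(s); 1 remain; assigned so far: [1, 2]

Answer: 1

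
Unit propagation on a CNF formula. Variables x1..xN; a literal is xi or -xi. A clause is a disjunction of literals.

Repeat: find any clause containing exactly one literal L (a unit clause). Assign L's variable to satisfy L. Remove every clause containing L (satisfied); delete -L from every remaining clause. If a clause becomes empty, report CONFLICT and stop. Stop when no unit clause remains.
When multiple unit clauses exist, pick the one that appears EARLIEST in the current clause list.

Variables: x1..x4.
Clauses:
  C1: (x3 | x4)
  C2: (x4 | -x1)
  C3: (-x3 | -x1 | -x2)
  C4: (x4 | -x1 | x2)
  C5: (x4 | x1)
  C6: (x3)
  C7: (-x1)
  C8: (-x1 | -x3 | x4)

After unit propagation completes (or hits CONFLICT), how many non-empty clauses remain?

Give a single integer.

unit clause [3] forces x3=T; simplify:
  drop -3 from [-3, -1, -2] -> [-1, -2]
  drop -3 from [-1, -3, 4] -> [-1, 4]
  satisfied 2 clause(s); 6 remain; assigned so far: [3]
unit clause [-1] forces x1=F; simplify:
  drop 1 from [4, 1] -> [4]
  satisfied 5 clause(s); 1 remain; assigned so far: [1, 3]
unit clause [4] forces x4=T; simplify:
  satisfied 1 clause(s); 0 remain; assigned so far: [1, 3, 4]

Answer: 0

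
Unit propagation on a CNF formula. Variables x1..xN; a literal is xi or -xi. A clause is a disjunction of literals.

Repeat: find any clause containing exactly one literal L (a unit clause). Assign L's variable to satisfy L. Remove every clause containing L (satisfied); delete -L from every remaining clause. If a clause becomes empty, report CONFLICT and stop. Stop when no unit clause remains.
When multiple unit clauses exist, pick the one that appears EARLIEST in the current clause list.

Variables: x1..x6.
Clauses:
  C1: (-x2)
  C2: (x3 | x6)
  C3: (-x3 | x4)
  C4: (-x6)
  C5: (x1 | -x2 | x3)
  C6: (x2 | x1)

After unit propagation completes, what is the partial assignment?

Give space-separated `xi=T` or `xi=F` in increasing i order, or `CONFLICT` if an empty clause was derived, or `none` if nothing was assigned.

Answer: x1=T x2=F x3=T x4=T x6=F

Derivation:
unit clause [-2] forces x2=F; simplify:
  drop 2 from [2, 1] -> [1]
  satisfied 2 clause(s); 4 remain; assigned so far: [2]
unit clause [-6] forces x6=F; simplify:
  drop 6 from [3, 6] -> [3]
  satisfied 1 clause(s); 3 remain; assigned so far: [2, 6]
unit clause [3] forces x3=T; simplify:
  drop -3 from [-3, 4] -> [4]
  satisfied 1 clause(s); 2 remain; assigned so far: [2, 3, 6]
unit clause [4] forces x4=T; simplify:
  satisfied 1 clause(s); 1 remain; assigned so far: [2, 3, 4, 6]
unit clause [1] forces x1=T; simplify:
  satisfied 1 clause(s); 0 remain; assigned so far: [1, 2, 3, 4, 6]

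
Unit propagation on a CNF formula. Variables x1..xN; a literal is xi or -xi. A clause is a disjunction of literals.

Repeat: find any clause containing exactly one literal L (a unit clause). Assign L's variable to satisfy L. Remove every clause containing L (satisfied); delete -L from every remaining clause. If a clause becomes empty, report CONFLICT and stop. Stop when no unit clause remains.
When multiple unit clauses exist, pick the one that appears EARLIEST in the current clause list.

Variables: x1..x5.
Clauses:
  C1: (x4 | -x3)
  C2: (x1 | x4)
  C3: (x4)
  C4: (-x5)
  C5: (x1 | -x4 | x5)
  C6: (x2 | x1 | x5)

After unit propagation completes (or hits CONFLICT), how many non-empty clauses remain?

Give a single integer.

Answer: 0

Derivation:
unit clause [4] forces x4=T; simplify:
  drop -4 from [1, -4, 5] -> [1, 5]
  satisfied 3 clause(s); 3 remain; assigned so far: [4]
unit clause [-5] forces x5=F; simplify:
  drop 5 from [1, 5] -> [1]
  drop 5 from [2, 1, 5] -> [2, 1]
  satisfied 1 clause(s); 2 remain; assigned so far: [4, 5]
unit clause [1] forces x1=T; simplify:
  satisfied 2 clause(s); 0 remain; assigned so far: [1, 4, 5]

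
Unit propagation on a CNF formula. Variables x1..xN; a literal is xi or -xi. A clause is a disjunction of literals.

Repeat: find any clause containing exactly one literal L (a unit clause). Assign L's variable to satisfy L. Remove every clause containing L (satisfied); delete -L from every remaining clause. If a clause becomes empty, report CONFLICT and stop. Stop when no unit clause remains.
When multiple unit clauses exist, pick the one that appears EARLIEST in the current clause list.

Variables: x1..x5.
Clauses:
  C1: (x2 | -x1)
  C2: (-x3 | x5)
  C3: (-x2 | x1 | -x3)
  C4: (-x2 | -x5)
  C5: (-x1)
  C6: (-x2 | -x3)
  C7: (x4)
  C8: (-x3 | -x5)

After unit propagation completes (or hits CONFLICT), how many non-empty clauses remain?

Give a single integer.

unit clause [-1] forces x1=F; simplify:
  drop 1 from [-2, 1, -3] -> [-2, -3]
  satisfied 2 clause(s); 6 remain; assigned so far: [1]
unit clause [4] forces x4=T; simplify:
  satisfied 1 clause(s); 5 remain; assigned so far: [1, 4]

Answer: 5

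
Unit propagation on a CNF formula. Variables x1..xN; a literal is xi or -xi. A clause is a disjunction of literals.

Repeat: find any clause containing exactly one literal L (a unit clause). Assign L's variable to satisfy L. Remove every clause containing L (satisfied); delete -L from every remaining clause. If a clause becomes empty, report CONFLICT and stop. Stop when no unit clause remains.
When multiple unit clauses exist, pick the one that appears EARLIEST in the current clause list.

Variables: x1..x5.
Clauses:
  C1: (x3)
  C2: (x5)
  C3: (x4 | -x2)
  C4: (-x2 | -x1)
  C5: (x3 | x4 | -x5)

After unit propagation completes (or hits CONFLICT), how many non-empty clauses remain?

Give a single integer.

Answer: 2

Derivation:
unit clause [3] forces x3=T; simplify:
  satisfied 2 clause(s); 3 remain; assigned so far: [3]
unit clause [5] forces x5=T; simplify:
  satisfied 1 clause(s); 2 remain; assigned so far: [3, 5]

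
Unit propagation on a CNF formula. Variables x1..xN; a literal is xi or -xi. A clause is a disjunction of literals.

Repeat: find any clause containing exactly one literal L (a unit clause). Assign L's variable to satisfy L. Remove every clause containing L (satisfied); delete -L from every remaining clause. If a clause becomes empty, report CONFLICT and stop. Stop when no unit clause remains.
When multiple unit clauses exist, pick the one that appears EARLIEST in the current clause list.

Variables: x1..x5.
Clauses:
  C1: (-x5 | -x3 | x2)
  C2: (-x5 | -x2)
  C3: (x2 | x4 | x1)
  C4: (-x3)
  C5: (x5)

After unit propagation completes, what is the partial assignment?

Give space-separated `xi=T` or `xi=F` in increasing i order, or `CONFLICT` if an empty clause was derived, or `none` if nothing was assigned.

unit clause [-3] forces x3=F; simplify:
  satisfied 2 clause(s); 3 remain; assigned so far: [3]
unit clause [5] forces x5=T; simplify:
  drop -5 from [-5, -2] -> [-2]
  satisfied 1 clause(s); 2 remain; assigned so far: [3, 5]
unit clause [-2] forces x2=F; simplify:
  drop 2 from [2, 4, 1] -> [4, 1]
  satisfied 1 clause(s); 1 remain; assigned so far: [2, 3, 5]

Answer: x2=F x3=F x5=T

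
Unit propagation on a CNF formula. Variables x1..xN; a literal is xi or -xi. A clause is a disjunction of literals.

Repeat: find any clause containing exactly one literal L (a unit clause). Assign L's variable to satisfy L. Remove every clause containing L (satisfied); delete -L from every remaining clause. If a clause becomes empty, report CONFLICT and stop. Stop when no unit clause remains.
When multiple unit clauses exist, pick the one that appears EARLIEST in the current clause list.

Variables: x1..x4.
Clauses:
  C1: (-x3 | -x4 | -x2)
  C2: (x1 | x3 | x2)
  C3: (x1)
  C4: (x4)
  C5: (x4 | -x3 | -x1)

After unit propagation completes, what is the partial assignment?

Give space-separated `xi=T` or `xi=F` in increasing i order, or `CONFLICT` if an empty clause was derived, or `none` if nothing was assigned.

Answer: x1=T x4=T

Derivation:
unit clause [1] forces x1=T; simplify:
  drop -1 from [4, -3, -1] -> [4, -3]
  satisfied 2 clause(s); 3 remain; assigned so far: [1]
unit clause [4] forces x4=T; simplify:
  drop -4 from [-3, -4, -2] -> [-3, -2]
  satisfied 2 clause(s); 1 remain; assigned so far: [1, 4]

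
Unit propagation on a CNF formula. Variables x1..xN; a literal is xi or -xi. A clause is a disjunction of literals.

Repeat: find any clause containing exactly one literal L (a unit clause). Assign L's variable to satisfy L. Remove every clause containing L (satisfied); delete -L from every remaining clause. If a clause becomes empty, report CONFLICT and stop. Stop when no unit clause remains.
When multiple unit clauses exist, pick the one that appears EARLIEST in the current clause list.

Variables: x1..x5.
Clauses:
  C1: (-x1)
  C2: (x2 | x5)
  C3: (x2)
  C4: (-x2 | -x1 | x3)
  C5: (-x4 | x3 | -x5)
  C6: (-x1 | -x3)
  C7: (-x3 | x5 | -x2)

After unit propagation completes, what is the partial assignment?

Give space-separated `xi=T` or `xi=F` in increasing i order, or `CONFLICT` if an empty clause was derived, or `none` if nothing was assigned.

Answer: x1=F x2=T

Derivation:
unit clause [-1] forces x1=F; simplify:
  satisfied 3 clause(s); 4 remain; assigned so far: [1]
unit clause [2] forces x2=T; simplify:
  drop -2 from [-3, 5, -2] -> [-3, 5]
  satisfied 2 clause(s); 2 remain; assigned so far: [1, 2]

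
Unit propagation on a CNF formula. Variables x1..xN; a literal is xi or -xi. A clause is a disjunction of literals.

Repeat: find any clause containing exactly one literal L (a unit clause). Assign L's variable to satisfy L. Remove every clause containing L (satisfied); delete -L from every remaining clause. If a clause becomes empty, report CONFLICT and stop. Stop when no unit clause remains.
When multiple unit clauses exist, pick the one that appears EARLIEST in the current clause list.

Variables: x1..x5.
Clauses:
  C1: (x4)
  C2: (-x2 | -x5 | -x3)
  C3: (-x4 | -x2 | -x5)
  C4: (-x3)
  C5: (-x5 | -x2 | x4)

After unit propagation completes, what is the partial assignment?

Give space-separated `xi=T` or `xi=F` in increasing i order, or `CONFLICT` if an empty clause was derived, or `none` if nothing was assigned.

unit clause [4] forces x4=T; simplify:
  drop -4 from [-4, -2, -5] -> [-2, -5]
  satisfied 2 clause(s); 3 remain; assigned so far: [4]
unit clause [-3] forces x3=F; simplify:
  satisfied 2 clause(s); 1 remain; assigned so far: [3, 4]

Answer: x3=F x4=T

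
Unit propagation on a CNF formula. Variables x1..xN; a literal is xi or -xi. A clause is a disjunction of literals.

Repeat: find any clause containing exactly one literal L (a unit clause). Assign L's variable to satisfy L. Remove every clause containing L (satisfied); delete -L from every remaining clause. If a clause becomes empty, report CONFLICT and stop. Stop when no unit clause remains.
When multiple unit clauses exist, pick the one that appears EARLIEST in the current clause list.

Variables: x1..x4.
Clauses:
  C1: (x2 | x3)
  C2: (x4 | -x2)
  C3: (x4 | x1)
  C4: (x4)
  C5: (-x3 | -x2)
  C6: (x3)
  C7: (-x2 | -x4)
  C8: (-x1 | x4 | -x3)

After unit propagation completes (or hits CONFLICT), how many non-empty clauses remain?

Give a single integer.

Answer: 0

Derivation:
unit clause [4] forces x4=T; simplify:
  drop -4 from [-2, -4] -> [-2]
  satisfied 4 clause(s); 4 remain; assigned so far: [4]
unit clause [3] forces x3=T; simplify:
  drop -3 from [-3, -2] -> [-2]
  satisfied 2 clause(s); 2 remain; assigned so far: [3, 4]
unit clause [-2] forces x2=F; simplify:
  satisfied 2 clause(s); 0 remain; assigned so far: [2, 3, 4]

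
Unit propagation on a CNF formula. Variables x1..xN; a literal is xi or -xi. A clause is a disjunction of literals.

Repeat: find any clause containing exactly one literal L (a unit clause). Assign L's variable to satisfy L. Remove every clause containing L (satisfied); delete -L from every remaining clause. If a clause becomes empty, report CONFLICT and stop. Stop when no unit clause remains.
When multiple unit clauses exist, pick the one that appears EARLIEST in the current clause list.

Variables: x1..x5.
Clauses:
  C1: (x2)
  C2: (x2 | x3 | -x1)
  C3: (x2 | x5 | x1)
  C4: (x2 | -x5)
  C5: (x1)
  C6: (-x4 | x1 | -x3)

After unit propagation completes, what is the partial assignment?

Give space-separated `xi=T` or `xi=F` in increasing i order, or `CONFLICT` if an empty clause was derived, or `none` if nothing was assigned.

Answer: x1=T x2=T

Derivation:
unit clause [2] forces x2=T; simplify:
  satisfied 4 clause(s); 2 remain; assigned so far: [2]
unit clause [1] forces x1=T; simplify:
  satisfied 2 clause(s); 0 remain; assigned so far: [1, 2]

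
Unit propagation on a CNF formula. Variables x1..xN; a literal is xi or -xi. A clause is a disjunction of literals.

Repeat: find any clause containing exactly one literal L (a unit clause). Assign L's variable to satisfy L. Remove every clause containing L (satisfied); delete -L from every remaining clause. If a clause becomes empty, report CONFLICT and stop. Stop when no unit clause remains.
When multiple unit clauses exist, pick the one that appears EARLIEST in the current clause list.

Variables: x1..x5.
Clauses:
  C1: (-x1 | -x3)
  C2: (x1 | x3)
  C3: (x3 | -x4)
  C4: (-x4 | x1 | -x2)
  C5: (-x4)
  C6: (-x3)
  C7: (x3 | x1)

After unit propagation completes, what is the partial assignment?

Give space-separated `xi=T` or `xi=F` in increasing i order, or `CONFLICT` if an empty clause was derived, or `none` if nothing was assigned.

unit clause [-4] forces x4=F; simplify:
  satisfied 3 clause(s); 4 remain; assigned so far: [4]
unit clause [-3] forces x3=F; simplify:
  drop 3 from [1, 3] -> [1]
  drop 3 from [3, 1] -> [1]
  satisfied 2 clause(s); 2 remain; assigned so far: [3, 4]
unit clause [1] forces x1=T; simplify:
  satisfied 2 clause(s); 0 remain; assigned so far: [1, 3, 4]

Answer: x1=T x3=F x4=F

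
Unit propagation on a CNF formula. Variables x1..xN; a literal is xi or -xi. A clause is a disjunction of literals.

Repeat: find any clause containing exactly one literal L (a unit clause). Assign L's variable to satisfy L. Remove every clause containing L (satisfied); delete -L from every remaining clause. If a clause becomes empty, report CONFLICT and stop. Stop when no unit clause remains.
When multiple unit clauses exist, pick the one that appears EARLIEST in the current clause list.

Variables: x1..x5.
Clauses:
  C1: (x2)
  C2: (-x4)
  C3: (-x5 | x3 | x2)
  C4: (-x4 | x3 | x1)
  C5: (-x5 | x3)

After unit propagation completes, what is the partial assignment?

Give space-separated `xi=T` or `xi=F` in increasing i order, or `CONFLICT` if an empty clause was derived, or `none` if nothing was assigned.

Answer: x2=T x4=F

Derivation:
unit clause [2] forces x2=T; simplify:
  satisfied 2 clause(s); 3 remain; assigned so far: [2]
unit clause [-4] forces x4=F; simplify:
  satisfied 2 clause(s); 1 remain; assigned so far: [2, 4]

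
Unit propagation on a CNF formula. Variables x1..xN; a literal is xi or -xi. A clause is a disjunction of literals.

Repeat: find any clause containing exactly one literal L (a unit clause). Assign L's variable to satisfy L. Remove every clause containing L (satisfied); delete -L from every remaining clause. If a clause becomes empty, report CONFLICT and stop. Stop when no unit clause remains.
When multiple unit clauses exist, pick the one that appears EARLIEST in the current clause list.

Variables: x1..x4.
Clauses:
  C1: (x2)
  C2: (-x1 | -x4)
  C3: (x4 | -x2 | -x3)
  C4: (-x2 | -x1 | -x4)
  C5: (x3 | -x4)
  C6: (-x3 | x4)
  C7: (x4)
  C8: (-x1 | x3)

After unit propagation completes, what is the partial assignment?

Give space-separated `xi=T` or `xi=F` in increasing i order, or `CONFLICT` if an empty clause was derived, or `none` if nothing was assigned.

Answer: x1=F x2=T x3=T x4=T

Derivation:
unit clause [2] forces x2=T; simplify:
  drop -2 from [4, -2, -3] -> [4, -3]
  drop -2 from [-2, -1, -4] -> [-1, -4]
  satisfied 1 clause(s); 7 remain; assigned so far: [2]
unit clause [4] forces x4=T; simplify:
  drop -4 from [-1, -4] -> [-1]
  drop -4 from [-1, -4] -> [-1]
  drop -4 from [3, -4] -> [3]
  satisfied 3 clause(s); 4 remain; assigned so far: [2, 4]
unit clause [-1] forces x1=F; simplify:
  satisfied 3 clause(s); 1 remain; assigned so far: [1, 2, 4]
unit clause [3] forces x3=T; simplify:
  satisfied 1 clause(s); 0 remain; assigned so far: [1, 2, 3, 4]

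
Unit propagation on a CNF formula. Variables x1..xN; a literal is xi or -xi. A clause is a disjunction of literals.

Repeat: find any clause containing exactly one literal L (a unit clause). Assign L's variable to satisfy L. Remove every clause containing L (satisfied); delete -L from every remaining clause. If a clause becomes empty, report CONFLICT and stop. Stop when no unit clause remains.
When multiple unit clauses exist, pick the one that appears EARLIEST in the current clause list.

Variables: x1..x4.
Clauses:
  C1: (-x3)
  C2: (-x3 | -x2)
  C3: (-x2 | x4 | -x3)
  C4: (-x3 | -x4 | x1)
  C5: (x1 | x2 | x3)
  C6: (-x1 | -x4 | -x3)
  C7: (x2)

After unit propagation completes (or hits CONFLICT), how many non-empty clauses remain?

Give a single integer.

unit clause [-3] forces x3=F; simplify:
  drop 3 from [1, 2, 3] -> [1, 2]
  satisfied 5 clause(s); 2 remain; assigned so far: [3]
unit clause [2] forces x2=T; simplify:
  satisfied 2 clause(s); 0 remain; assigned so far: [2, 3]

Answer: 0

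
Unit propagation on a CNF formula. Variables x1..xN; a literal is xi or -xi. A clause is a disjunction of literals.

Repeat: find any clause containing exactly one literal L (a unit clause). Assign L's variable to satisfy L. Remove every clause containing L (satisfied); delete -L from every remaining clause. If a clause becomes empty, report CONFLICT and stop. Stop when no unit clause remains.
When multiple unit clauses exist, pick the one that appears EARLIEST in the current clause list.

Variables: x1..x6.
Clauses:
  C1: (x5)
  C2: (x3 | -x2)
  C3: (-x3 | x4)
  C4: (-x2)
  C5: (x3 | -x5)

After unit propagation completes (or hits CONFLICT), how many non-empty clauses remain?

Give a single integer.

Answer: 0

Derivation:
unit clause [5] forces x5=T; simplify:
  drop -5 from [3, -5] -> [3]
  satisfied 1 clause(s); 4 remain; assigned so far: [5]
unit clause [-2] forces x2=F; simplify:
  satisfied 2 clause(s); 2 remain; assigned so far: [2, 5]
unit clause [3] forces x3=T; simplify:
  drop -3 from [-3, 4] -> [4]
  satisfied 1 clause(s); 1 remain; assigned so far: [2, 3, 5]
unit clause [4] forces x4=T; simplify:
  satisfied 1 clause(s); 0 remain; assigned so far: [2, 3, 4, 5]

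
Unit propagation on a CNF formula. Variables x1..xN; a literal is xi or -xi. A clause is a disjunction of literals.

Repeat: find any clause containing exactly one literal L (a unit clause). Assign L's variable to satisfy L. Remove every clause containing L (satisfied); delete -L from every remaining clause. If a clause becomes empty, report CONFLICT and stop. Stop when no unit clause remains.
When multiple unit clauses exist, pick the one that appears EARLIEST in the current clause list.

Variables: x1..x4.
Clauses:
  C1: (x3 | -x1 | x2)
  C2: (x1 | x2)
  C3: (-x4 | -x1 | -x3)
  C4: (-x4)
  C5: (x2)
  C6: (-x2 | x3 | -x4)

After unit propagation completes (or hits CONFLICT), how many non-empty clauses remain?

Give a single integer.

Answer: 0

Derivation:
unit clause [-4] forces x4=F; simplify:
  satisfied 3 clause(s); 3 remain; assigned so far: [4]
unit clause [2] forces x2=T; simplify:
  satisfied 3 clause(s); 0 remain; assigned so far: [2, 4]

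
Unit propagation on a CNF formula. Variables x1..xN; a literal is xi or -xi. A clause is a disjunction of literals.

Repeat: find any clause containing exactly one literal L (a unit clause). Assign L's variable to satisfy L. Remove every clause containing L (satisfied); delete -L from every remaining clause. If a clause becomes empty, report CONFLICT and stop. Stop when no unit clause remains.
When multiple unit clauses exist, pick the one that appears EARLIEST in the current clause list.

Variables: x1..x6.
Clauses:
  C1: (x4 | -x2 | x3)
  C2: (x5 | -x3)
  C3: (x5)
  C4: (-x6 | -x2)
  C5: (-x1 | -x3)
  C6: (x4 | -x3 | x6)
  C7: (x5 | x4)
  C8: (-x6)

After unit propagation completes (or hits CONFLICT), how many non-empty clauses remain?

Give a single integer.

Answer: 3

Derivation:
unit clause [5] forces x5=T; simplify:
  satisfied 3 clause(s); 5 remain; assigned so far: [5]
unit clause [-6] forces x6=F; simplify:
  drop 6 from [4, -3, 6] -> [4, -3]
  satisfied 2 clause(s); 3 remain; assigned so far: [5, 6]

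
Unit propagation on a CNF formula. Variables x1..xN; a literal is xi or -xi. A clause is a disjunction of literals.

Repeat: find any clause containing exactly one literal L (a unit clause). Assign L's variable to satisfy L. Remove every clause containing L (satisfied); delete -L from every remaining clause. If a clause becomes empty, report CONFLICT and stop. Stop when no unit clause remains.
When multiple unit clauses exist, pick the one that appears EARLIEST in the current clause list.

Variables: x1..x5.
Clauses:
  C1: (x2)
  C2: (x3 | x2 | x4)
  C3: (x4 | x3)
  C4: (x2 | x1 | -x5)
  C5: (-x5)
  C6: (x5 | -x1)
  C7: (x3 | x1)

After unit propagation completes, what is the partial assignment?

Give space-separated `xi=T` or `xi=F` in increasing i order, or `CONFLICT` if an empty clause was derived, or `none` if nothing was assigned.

Answer: x1=F x2=T x3=T x5=F

Derivation:
unit clause [2] forces x2=T; simplify:
  satisfied 3 clause(s); 4 remain; assigned so far: [2]
unit clause [-5] forces x5=F; simplify:
  drop 5 from [5, -1] -> [-1]
  satisfied 1 clause(s); 3 remain; assigned so far: [2, 5]
unit clause [-1] forces x1=F; simplify:
  drop 1 from [3, 1] -> [3]
  satisfied 1 clause(s); 2 remain; assigned so far: [1, 2, 5]
unit clause [3] forces x3=T; simplify:
  satisfied 2 clause(s); 0 remain; assigned so far: [1, 2, 3, 5]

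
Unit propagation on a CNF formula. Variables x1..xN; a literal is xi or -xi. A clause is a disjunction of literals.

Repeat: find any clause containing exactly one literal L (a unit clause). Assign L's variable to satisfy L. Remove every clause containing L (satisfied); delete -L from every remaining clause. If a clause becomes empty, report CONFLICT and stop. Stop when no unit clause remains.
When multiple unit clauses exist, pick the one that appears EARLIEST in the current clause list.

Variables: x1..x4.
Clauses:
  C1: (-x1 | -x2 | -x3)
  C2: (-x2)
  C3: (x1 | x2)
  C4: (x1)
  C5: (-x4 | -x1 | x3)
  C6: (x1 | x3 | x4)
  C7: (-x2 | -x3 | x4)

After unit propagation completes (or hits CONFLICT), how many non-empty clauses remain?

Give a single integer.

Answer: 1

Derivation:
unit clause [-2] forces x2=F; simplify:
  drop 2 from [1, 2] -> [1]
  satisfied 3 clause(s); 4 remain; assigned so far: [2]
unit clause [1] forces x1=T; simplify:
  drop -1 from [-4, -1, 3] -> [-4, 3]
  satisfied 3 clause(s); 1 remain; assigned so far: [1, 2]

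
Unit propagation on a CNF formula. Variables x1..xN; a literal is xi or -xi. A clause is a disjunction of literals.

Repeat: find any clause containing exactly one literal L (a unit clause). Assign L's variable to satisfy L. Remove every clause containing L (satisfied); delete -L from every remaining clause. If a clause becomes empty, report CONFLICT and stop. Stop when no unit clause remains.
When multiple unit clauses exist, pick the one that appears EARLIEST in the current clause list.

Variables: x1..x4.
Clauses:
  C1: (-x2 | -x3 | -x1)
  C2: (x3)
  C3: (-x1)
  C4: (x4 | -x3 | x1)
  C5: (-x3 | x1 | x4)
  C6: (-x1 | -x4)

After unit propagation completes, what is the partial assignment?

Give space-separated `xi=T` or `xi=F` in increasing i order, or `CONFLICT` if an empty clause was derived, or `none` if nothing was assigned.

unit clause [3] forces x3=T; simplify:
  drop -3 from [-2, -3, -1] -> [-2, -1]
  drop -3 from [4, -3, 1] -> [4, 1]
  drop -3 from [-3, 1, 4] -> [1, 4]
  satisfied 1 clause(s); 5 remain; assigned so far: [3]
unit clause [-1] forces x1=F; simplify:
  drop 1 from [4, 1] -> [4]
  drop 1 from [1, 4] -> [4]
  satisfied 3 clause(s); 2 remain; assigned so far: [1, 3]
unit clause [4] forces x4=T; simplify:
  satisfied 2 clause(s); 0 remain; assigned so far: [1, 3, 4]

Answer: x1=F x3=T x4=T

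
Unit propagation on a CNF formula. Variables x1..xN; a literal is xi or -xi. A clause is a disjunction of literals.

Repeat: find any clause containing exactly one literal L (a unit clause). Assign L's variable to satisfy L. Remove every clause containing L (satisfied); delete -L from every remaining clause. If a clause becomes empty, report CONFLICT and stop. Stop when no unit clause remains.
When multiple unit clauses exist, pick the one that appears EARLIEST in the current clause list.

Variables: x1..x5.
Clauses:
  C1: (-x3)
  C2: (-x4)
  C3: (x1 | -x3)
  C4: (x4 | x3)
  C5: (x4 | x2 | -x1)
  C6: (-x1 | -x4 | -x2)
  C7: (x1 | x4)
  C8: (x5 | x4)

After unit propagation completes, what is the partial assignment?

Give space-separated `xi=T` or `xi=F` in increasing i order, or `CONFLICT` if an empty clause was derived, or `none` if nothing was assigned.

unit clause [-3] forces x3=F; simplify:
  drop 3 from [4, 3] -> [4]
  satisfied 2 clause(s); 6 remain; assigned so far: [3]
unit clause [-4] forces x4=F; simplify:
  drop 4 from [4] -> [] (empty!)
  drop 4 from [4, 2, -1] -> [2, -1]
  drop 4 from [1, 4] -> [1]
  drop 4 from [5, 4] -> [5]
  satisfied 2 clause(s); 4 remain; assigned so far: [3, 4]
CONFLICT (empty clause)

Answer: CONFLICT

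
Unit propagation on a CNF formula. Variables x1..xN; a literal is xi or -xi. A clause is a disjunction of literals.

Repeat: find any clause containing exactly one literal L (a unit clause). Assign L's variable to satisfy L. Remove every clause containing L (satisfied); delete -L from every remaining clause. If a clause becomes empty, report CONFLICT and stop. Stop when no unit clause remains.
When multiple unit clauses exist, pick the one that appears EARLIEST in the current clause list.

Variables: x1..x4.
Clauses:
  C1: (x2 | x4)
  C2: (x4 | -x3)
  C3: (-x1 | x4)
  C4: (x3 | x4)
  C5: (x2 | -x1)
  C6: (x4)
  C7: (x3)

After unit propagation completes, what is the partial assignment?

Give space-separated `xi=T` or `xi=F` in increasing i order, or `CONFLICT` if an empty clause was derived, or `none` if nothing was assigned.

Answer: x3=T x4=T

Derivation:
unit clause [4] forces x4=T; simplify:
  satisfied 5 clause(s); 2 remain; assigned so far: [4]
unit clause [3] forces x3=T; simplify:
  satisfied 1 clause(s); 1 remain; assigned so far: [3, 4]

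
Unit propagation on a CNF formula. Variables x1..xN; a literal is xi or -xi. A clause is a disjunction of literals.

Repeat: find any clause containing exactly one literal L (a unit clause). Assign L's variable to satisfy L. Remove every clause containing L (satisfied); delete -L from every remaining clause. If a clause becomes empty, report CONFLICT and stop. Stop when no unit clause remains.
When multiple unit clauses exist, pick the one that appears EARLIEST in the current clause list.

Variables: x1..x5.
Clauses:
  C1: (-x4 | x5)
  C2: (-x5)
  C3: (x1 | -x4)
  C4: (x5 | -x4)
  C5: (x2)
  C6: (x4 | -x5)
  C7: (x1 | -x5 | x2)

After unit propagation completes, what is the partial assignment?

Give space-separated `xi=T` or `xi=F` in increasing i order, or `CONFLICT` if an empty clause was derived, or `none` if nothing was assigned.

unit clause [-5] forces x5=F; simplify:
  drop 5 from [-4, 5] -> [-4]
  drop 5 from [5, -4] -> [-4]
  satisfied 3 clause(s); 4 remain; assigned so far: [5]
unit clause [-4] forces x4=F; simplify:
  satisfied 3 clause(s); 1 remain; assigned so far: [4, 5]
unit clause [2] forces x2=T; simplify:
  satisfied 1 clause(s); 0 remain; assigned so far: [2, 4, 5]

Answer: x2=T x4=F x5=F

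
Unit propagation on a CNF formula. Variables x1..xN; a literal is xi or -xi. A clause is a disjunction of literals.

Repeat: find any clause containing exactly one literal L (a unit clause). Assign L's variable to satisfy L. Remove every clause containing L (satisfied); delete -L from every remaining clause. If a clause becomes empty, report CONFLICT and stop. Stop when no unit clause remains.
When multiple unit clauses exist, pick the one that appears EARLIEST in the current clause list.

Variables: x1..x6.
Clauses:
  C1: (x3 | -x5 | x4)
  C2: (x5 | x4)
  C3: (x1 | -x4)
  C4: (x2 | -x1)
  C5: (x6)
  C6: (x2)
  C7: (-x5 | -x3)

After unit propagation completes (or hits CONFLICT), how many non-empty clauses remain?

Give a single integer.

unit clause [6] forces x6=T; simplify:
  satisfied 1 clause(s); 6 remain; assigned so far: [6]
unit clause [2] forces x2=T; simplify:
  satisfied 2 clause(s); 4 remain; assigned so far: [2, 6]

Answer: 4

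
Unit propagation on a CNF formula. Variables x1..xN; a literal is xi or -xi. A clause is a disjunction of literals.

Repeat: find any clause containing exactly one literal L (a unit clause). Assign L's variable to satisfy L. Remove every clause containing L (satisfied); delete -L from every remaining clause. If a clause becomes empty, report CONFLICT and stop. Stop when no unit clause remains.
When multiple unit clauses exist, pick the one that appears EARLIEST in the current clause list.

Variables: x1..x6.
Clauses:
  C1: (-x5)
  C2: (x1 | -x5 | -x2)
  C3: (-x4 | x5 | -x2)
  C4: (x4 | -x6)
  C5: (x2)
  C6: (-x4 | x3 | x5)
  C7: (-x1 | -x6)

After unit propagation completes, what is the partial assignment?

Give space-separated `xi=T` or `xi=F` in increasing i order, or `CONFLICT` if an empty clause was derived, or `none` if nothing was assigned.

Answer: x2=T x4=F x5=F x6=F

Derivation:
unit clause [-5] forces x5=F; simplify:
  drop 5 from [-4, 5, -2] -> [-4, -2]
  drop 5 from [-4, 3, 5] -> [-4, 3]
  satisfied 2 clause(s); 5 remain; assigned so far: [5]
unit clause [2] forces x2=T; simplify:
  drop -2 from [-4, -2] -> [-4]
  satisfied 1 clause(s); 4 remain; assigned so far: [2, 5]
unit clause [-4] forces x4=F; simplify:
  drop 4 from [4, -6] -> [-6]
  satisfied 2 clause(s); 2 remain; assigned so far: [2, 4, 5]
unit clause [-6] forces x6=F; simplify:
  satisfied 2 clause(s); 0 remain; assigned so far: [2, 4, 5, 6]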